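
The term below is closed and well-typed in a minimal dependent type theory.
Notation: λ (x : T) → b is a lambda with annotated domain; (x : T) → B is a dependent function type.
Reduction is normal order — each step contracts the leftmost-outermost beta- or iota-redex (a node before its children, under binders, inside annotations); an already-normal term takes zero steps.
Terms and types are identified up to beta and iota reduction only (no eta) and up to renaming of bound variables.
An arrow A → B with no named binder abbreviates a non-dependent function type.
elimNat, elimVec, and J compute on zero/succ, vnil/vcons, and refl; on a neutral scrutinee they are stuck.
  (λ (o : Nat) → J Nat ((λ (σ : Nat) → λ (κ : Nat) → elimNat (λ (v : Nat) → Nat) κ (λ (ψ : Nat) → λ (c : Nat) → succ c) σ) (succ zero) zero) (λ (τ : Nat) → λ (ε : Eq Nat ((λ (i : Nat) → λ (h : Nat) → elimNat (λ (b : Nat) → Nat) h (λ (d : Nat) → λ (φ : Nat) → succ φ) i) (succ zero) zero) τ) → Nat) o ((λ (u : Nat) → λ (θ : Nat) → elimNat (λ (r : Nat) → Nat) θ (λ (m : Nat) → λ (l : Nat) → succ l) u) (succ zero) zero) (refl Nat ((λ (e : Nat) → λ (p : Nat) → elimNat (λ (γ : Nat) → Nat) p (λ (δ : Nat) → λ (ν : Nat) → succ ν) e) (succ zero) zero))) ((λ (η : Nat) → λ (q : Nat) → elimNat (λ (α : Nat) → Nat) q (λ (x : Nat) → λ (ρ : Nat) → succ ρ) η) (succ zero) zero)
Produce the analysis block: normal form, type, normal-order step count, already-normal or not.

resulting normal form:
  succ zero
type:
  Nat
normal-order step count: 8
started in normal form: no
first redex: a beta-redex


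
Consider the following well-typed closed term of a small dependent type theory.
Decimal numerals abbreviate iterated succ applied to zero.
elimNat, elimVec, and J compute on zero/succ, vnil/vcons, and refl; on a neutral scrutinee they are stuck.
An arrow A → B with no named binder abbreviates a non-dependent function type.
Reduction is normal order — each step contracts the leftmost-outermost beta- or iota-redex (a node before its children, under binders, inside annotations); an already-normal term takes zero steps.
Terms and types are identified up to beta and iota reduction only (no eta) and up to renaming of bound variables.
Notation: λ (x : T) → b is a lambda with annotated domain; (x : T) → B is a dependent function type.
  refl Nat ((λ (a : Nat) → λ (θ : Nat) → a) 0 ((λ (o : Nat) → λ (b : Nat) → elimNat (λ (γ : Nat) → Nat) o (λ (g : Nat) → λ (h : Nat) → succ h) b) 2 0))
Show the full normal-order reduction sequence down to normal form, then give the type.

normal-order reduction sequence:
  refl Nat ((λ (a : Nat) → λ (θ : Nat) → a) 0 ((λ (o : Nat) → λ (b : Nat) → elimNat (λ (γ : Nat) → Nat) o (λ (g : Nat) → λ (h : Nat) → succ h) b) 2 0))
  ~> refl Nat ((λ (a : Nat) → 0) ((λ (θ : Nat) → λ (o : Nat) → elimNat (λ (b : Nat) → Nat) θ (λ (γ : Nat) → λ (g : Nat) → succ g) o) 2 0))
  ~> refl Nat 0
inferred type:
  Eq Nat 0 0


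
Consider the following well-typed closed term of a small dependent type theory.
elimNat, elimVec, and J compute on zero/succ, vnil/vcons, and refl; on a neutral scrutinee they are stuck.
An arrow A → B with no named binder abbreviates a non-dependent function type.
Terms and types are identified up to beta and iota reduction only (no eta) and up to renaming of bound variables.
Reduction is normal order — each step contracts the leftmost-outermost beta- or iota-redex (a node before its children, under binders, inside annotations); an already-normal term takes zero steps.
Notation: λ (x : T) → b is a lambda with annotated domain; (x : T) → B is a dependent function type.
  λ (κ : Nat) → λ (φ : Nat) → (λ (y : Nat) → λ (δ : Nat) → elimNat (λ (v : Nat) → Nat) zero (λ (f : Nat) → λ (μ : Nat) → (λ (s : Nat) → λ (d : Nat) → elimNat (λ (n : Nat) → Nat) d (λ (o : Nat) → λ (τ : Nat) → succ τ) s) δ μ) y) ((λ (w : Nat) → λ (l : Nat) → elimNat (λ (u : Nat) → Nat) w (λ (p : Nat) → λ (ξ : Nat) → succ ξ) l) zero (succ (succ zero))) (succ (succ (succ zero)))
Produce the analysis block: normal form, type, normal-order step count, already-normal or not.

resulting normal form:
  λ (κ : Nat) → λ (φ : Nat) → succ (succ (succ (succ (succ (succ zero)))))
the term's type:
  Nat → Nat → Nat
reduction steps (normal order): 30
started in normal form: no
first redex: a beta-redex


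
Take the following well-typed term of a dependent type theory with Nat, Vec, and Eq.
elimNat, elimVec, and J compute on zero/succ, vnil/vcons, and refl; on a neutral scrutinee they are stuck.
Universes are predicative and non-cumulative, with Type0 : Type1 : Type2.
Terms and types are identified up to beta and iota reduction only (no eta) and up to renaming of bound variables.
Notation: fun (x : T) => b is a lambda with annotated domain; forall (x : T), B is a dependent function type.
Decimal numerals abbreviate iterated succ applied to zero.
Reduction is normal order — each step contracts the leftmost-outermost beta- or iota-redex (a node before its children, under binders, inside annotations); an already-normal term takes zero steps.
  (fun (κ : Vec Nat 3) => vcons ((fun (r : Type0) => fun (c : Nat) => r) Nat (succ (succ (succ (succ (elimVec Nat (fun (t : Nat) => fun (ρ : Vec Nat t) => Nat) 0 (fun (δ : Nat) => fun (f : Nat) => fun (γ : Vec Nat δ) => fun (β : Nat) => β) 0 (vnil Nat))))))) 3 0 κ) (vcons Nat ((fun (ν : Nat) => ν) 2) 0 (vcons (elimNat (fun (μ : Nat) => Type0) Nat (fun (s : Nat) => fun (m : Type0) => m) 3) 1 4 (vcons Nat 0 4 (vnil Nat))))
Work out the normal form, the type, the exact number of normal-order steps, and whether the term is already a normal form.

normal form:
  vcons Nat 3 0 (vcons Nat 2 0 (vcons Nat 1 4 (vcons Nat 0 4 (vnil Nat))))
inferred type:
  Vec Nat 4
steps to reach normal form (normal order): 14
already normal: no
first contracted redex: a beta-redex


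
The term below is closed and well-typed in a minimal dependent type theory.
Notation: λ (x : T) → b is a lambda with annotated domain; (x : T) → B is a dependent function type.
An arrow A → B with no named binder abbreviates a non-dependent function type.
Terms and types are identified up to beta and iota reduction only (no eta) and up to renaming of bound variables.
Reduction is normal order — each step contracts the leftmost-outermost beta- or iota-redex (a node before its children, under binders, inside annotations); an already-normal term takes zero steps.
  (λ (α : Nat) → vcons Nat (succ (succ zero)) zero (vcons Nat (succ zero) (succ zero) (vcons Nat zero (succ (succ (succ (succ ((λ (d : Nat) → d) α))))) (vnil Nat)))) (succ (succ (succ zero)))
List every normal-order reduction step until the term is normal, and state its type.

normal-order reduction:
  (λ (α : Nat) → vcons Nat (succ (succ zero)) zero (vcons Nat (succ zero) (succ zero) (vcons Nat zero (succ (succ (succ (succ ((λ (d : Nat) → d) α))))) (vnil Nat)))) (succ (succ (succ zero)))
  ~> vcons Nat (succ (succ zero)) zero (vcons Nat (succ zero) (succ zero) (vcons Nat zero (succ (succ (succ (succ ((λ (α : Nat) → α) (succ (succ (succ zero)))))))) (vnil Nat)))
  ~> vcons Nat (succ (succ zero)) zero (vcons Nat (succ zero) (succ zero) (vcons Nat zero (succ (succ (succ (succ (succ (succ (succ zero))))))) (vnil Nat)))
the term's type:
  Vec Nat (succ (succ (succ zero)))


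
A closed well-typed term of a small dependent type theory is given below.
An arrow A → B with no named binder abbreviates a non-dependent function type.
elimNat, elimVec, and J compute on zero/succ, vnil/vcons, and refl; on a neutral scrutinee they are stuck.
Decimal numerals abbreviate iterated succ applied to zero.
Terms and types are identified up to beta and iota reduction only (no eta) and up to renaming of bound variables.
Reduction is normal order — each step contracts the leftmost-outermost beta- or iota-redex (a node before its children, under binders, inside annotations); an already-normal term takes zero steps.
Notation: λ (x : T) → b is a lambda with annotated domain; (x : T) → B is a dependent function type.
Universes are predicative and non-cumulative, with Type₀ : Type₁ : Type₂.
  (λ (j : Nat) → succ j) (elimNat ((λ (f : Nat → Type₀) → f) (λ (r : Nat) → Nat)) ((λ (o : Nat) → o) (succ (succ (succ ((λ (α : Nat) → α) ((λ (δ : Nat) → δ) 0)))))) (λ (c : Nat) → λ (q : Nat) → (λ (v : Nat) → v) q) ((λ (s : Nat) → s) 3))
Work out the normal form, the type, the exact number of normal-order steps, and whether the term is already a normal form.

normal form:
  4
the term's type:
  Nat
normal-order step count: 17
term was already normal: no
first contracted redex: a beta-redex


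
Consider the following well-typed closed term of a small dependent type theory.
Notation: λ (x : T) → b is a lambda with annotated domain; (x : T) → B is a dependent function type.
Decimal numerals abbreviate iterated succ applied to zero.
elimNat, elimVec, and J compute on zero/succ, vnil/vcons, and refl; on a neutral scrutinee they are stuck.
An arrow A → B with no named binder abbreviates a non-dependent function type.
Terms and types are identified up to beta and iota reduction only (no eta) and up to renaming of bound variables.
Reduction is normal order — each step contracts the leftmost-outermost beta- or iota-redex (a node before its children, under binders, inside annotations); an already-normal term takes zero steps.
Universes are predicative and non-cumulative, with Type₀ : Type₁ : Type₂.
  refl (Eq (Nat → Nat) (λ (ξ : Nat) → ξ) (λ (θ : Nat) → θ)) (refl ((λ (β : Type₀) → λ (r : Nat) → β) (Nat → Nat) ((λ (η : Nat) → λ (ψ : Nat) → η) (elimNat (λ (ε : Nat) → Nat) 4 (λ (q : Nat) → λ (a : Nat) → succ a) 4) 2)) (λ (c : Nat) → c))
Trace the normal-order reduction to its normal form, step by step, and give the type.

normal-order reduction sequence:
  refl (Eq (Nat → Nat) (λ (ξ : Nat) → ξ) (λ (θ : Nat) → θ)) (refl ((λ (β : Type₀) → λ (r : Nat) → β) (Nat → Nat) ((λ (η : Nat) → λ (ψ : Nat) → η) (elimNat (λ (ε : Nat) → Nat) 4 (λ (q : Nat) → λ (a : Nat) → succ a) 4) 2)) (λ (c : Nat) → c))
  ~> refl (Eq (Nat → Nat) (λ (ξ : Nat) → ξ) (λ (θ : Nat) → θ)) (refl ((λ (β : Nat) → Nat → Nat) ((λ (r : Nat) → λ (η : Nat) → r) (elimNat (λ (ψ : Nat) → Nat) 4 (λ (ε : Nat) → λ (q : Nat) → succ q) 4) 2)) (λ (a : Nat) → a))
  ~> refl (Eq (Nat → Nat) (λ (ξ : Nat) → ξ) (λ (θ : Nat) → θ)) (refl (Nat → Nat) (λ (β : Nat) → β))
inferred type:
  Eq (Eq (Nat → Nat) (λ (ξ : Nat) → ξ) (λ (θ : Nat) → θ)) (refl (Nat → Nat) (λ (β : Nat) → β)) (refl (Nat → Nat) (λ (r : Nat) → r))


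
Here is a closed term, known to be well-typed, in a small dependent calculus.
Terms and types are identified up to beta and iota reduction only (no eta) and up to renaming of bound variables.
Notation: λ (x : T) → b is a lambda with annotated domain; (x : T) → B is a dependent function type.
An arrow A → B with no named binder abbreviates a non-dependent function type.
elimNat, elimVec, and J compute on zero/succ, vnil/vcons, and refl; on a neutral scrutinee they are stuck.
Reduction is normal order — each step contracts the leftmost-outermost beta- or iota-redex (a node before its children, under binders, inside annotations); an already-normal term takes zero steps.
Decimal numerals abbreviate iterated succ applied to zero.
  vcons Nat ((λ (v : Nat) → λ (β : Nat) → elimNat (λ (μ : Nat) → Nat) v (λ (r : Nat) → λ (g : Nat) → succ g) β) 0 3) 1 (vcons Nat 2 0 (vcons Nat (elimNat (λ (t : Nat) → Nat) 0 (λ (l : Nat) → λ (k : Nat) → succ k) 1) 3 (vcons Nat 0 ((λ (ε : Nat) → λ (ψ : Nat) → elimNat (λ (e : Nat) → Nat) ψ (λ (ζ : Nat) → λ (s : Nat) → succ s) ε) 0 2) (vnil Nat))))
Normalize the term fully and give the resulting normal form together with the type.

normal form:
  vcons Nat 3 1 (vcons Nat 2 0 (vcons Nat 1 3 (vcons Nat 0 2 (vnil Nat))))
the term's type:
  Vec Nat 4


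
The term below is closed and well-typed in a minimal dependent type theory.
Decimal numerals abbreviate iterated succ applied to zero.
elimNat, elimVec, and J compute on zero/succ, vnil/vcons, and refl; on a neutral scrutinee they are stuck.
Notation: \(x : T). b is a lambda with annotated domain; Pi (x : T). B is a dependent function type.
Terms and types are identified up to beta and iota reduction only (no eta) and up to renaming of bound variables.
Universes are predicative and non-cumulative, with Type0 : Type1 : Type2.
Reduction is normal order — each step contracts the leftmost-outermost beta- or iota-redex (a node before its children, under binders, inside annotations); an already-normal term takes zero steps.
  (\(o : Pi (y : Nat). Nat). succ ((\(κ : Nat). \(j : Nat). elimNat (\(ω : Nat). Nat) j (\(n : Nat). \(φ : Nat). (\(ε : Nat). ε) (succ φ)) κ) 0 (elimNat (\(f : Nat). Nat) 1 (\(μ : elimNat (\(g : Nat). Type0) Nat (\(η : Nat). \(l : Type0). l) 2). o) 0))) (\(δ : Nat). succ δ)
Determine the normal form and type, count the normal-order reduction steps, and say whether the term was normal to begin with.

normal form:
  2
type:
  Nat
reduction steps (normal order): 5
term was already normal: no
first contracted redex: a beta-redex


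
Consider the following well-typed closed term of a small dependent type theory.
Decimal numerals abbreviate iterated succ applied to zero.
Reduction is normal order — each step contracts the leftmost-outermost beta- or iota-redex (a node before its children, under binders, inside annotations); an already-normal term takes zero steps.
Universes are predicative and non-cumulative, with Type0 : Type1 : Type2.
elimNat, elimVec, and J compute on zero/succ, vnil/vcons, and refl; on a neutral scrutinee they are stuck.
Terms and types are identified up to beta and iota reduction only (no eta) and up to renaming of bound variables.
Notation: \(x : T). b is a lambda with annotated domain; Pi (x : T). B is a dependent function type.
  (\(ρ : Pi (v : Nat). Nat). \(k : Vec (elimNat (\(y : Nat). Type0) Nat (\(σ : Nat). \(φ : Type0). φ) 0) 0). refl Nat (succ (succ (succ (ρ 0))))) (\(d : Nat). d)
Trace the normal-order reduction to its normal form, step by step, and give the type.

normal-order reduction:
  (\(ρ : Pi (v : Nat). Nat). \(k : Vec (elimNat (\(y : Nat). Type0) Nat (\(σ : Nat). \(φ : Type0). φ) 0) 0). refl Nat (succ (succ (succ (ρ 0))))) (\(d : Nat). d)
  ~> \(ρ : Vec (elimNat (\(v : Nat). Type0) Nat (\(k : Nat). \(y : Type0). y) 0) 0). refl Nat (succ (succ (succ ((\(σ : Nat). σ) 0))))
  ~> \(ρ : Vec Nat 0). refl Nat (succ (succ (succ ((\(v : Nat). v) 0))))
  ~> \(ρ : Vec Nat 0). refl Nat 3
the term's type:
  Pi (ρ : Vec Nat 0). Eq Nat 3 3


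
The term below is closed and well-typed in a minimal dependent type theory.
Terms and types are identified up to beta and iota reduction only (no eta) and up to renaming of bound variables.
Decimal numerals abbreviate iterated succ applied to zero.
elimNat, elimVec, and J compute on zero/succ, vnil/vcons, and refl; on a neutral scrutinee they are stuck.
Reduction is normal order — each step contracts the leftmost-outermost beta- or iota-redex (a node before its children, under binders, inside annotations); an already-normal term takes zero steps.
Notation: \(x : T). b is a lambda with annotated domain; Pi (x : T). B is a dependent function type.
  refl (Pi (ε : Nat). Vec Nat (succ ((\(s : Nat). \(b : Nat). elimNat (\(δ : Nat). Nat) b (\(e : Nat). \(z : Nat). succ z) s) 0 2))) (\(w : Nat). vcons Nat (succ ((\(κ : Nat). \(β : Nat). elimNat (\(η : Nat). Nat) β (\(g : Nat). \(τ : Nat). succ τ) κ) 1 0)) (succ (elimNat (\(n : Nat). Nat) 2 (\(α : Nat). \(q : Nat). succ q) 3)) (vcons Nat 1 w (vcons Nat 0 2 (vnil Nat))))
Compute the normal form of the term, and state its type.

normal form:
  refl (Pi (ε : Nat). Vec Nat 3) (\(s : Nat). vcons Nat 2 6 (vcons Nat 1 s (vcons Nat 0 2 (vnil Nat))))
the term's type:
  Eq (Pi (ε : Nat). Vec Nat 3) (\(s : Nat). vcons Nat 2 6 (vcons Nat 1 s (vcons Nat 0 2 (vnil Nat)))) (\(b : Nat). vcons Nat 2 6 (vcons Nat 1 b (vcons Nat 0 2 (vnil Nat))))
observation: the term reaches its normal form after 19 normal-order steps.


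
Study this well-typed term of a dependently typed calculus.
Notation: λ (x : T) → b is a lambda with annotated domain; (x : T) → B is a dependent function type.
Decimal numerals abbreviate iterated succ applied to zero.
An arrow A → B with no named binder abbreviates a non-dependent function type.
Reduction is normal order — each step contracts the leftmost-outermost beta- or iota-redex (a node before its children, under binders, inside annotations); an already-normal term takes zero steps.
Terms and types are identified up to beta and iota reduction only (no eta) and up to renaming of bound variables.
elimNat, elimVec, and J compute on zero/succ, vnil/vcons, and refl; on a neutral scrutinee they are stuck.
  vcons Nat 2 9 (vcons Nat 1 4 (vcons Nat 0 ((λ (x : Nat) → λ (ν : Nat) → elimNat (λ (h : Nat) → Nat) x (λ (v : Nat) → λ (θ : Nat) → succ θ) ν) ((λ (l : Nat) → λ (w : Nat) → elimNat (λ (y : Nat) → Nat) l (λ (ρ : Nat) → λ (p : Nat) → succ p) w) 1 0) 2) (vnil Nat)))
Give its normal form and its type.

resulting normal form:
  vcons Nat 2 9 (vcons Nat 1 4 (vcons Nat 0 3 (vnil Nat)))
the term's type:
  Vec Nat 3


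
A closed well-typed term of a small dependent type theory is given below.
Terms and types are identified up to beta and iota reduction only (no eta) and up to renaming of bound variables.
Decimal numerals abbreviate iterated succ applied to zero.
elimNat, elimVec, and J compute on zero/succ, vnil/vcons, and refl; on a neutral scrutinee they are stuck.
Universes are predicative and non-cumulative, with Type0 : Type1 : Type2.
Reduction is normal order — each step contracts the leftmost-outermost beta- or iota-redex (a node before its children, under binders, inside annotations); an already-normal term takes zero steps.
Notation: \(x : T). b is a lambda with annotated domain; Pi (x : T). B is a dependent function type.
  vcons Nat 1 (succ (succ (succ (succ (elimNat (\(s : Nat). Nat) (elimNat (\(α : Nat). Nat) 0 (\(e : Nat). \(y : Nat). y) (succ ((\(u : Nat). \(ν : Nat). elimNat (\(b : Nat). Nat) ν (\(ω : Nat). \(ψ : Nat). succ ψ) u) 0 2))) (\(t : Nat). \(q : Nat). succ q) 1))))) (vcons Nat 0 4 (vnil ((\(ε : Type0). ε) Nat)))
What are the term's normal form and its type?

normal form:
  vcons Nat 1 5 (vcons Nat 0 4 (vnil Nat))
the term's type:
  Vec Nat 2


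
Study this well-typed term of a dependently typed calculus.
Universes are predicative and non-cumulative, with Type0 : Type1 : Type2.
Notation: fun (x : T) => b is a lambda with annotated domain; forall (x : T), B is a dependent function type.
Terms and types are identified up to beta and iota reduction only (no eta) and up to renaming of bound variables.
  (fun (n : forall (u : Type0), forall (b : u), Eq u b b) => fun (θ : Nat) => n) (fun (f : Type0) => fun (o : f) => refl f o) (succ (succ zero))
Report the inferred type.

the term's type:
  forall (n : Type0), forall (u : n), Eq n u u


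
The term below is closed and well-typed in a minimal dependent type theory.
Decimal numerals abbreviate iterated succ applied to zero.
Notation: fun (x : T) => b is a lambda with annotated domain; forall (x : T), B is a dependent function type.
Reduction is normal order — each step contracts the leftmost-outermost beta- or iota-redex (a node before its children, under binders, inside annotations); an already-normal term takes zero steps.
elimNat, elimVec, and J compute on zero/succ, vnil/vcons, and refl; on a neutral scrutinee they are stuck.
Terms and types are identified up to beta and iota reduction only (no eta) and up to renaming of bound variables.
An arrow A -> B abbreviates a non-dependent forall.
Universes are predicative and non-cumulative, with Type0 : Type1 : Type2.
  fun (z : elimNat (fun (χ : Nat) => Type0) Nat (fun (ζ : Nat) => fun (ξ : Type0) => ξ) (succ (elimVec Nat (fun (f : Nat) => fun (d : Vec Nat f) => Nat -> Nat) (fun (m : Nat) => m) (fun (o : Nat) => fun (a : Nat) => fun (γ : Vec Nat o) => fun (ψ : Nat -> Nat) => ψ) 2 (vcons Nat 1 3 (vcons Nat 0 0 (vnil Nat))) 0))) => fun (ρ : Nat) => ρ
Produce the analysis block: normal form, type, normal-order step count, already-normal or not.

reduced normal form:
  fun (z : Nat) => fun (χ : Nat) => χ
the term's type:
  Nat -> Nat -> Nat
reduction steps (normal order): 16
term was already normal: no
first contracted redex: an elimNat iota-redex


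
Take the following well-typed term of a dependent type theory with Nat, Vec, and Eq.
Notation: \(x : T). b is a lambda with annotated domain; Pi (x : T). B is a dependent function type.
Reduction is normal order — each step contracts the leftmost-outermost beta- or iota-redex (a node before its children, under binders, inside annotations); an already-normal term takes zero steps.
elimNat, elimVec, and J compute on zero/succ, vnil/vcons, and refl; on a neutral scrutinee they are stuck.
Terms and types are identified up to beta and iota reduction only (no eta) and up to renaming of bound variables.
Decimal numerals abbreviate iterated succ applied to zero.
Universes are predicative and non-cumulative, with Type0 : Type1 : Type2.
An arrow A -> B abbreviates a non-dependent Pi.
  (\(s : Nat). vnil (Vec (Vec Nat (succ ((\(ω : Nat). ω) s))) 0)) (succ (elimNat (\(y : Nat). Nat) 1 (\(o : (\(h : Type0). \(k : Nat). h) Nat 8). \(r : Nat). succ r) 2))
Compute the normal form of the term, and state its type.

normal form:
  vnil (Vec (Vec Nat 5) 0)
inferred type:
  Vec (Vec (Vec Nat 5) 0) 0
observation: the leftmost-outermost redex is a beta-redex, and normalization takes 9 steps.


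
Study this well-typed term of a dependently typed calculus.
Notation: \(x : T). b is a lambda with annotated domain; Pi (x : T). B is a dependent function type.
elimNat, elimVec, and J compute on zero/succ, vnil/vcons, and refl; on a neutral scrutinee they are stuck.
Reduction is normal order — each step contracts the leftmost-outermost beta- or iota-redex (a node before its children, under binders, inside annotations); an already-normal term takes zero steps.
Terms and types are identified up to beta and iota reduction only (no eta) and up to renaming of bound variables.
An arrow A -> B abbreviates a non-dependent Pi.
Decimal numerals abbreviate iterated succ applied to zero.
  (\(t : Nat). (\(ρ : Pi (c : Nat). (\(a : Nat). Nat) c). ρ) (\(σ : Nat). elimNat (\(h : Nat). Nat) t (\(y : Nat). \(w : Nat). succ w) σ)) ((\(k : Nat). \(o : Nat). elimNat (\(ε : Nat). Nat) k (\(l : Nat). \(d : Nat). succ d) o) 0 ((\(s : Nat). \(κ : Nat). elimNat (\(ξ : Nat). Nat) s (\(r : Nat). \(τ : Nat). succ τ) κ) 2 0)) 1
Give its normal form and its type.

reduced normal form:
  3
the term's type:
  Nat
observation: 19 normal-order steps normalize the term, beginning with a beta-redex.


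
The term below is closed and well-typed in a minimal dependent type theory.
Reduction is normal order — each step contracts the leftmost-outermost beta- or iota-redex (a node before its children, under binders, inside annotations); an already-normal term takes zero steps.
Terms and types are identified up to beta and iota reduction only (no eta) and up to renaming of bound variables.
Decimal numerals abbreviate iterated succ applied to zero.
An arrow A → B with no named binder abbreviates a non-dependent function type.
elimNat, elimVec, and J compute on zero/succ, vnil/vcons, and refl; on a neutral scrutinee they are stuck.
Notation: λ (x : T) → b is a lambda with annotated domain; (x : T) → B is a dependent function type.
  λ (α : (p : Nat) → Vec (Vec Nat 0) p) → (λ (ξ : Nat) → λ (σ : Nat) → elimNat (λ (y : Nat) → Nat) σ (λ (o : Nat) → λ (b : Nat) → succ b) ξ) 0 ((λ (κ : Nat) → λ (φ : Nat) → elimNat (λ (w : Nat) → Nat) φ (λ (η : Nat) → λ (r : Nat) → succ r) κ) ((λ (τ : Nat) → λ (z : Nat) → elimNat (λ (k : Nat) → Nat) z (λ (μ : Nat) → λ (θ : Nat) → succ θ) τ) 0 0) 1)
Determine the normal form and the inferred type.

normal form:
  λ (α : (p : Nat) → Vec (Vec Nat 0) p) → 1
inferred type:
  ((α : Nat) → Vec (Vec Nat 0) α) → Nat
observation: contracting a beta-redex first, the term normalizes in 9 steps.


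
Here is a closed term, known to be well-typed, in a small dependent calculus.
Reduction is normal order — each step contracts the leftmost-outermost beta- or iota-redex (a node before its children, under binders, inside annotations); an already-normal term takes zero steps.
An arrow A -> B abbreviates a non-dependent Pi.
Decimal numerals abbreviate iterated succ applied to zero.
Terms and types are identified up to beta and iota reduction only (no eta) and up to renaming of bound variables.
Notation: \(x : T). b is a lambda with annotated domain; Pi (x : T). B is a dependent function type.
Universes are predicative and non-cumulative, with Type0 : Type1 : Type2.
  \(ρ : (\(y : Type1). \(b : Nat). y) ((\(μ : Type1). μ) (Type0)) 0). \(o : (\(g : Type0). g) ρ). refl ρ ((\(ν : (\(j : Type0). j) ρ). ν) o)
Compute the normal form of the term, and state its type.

reduced normal form:
  \(ρ : Type0). \(y : ρ). refl ρ y
the term's type:
  Pi (ρ : Type0). Pi (y : ρ). Eq ρ y y


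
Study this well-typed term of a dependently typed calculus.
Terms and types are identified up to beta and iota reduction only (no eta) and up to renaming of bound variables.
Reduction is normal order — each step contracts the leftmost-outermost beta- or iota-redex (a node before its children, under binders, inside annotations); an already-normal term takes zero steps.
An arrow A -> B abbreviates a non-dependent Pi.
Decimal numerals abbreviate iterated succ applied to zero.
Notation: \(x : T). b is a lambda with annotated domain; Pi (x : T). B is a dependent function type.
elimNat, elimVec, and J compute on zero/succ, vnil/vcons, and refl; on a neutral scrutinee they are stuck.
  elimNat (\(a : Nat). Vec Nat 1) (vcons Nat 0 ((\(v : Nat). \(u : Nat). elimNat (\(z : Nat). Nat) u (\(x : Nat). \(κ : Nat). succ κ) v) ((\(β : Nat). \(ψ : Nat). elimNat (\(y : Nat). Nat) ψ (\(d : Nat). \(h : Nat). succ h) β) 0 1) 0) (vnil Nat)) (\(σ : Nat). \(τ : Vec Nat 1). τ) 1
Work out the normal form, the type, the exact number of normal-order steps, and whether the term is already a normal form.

reduced normal form:
  vcons Nat 0 1 (vnil Nat)
type:
  Vec Nat 1
reduction steps (normal order): 13
started in normal form: no
first contracted redex: an elimNat iota-redex


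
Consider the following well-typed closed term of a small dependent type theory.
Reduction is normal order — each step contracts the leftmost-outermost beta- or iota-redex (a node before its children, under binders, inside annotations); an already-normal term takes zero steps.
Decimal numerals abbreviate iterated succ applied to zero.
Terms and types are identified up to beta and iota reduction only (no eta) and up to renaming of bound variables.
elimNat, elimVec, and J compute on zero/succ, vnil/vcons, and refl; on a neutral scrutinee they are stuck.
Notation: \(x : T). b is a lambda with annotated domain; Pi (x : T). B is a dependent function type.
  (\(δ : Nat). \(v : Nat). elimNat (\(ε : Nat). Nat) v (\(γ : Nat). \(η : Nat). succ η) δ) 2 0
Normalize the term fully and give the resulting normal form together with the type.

resulting normal form:
  2
type:
  Nat


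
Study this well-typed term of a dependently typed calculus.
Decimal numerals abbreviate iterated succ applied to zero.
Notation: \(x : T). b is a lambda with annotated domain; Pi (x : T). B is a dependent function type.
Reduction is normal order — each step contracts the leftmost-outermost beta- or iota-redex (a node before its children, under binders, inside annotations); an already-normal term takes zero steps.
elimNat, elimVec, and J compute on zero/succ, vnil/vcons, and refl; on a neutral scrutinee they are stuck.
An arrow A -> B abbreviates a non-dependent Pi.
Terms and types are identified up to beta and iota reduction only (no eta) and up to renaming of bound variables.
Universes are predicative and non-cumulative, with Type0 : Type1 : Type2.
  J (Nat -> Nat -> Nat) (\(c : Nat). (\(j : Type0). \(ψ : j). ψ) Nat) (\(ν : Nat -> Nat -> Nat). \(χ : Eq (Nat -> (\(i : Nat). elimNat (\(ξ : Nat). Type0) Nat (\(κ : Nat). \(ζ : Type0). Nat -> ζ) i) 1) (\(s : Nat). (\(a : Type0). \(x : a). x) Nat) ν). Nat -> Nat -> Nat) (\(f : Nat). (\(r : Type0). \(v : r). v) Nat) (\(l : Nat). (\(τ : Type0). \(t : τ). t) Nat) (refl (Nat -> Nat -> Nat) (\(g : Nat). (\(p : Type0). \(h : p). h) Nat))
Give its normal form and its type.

normal form:
  \(c : Nat). \(j : Nat). j
type:
  Nat -> Nat -> Nat


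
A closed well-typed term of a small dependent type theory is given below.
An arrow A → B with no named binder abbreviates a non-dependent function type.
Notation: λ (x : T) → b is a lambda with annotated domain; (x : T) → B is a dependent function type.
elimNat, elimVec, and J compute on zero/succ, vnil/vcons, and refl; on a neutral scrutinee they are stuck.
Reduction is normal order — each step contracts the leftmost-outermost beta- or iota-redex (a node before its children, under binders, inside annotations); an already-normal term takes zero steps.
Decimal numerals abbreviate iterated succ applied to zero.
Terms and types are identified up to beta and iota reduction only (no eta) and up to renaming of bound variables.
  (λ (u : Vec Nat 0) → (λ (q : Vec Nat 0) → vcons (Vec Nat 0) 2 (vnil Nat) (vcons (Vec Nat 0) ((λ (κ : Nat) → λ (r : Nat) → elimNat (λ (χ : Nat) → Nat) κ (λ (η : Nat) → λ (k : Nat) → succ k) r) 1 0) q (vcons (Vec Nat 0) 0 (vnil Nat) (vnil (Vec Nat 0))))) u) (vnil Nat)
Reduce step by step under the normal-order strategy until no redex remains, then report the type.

reduction (normal order):
  (λ (u : Vec Nat 0) → (λ (q : Vec Nat 0) → vcons (Vec Nat 0) 2 (vnil Nat) (vcons (Vec Nat 0) ((λ (κ : Nat) → λ (r : Nat) → elimNat (λ (χ : Nat) → Nat) κ (λ (η : Nat) → λ (k : Nat) → succ k) r) 1 0) q (vcons (Vec Nat 0) 0 (vnil Nat) (vnil (Vec Nat 0))))) u) (vnil Nat)
  ~> (λ (u : Vec Nat 0) → vcons (Vec Nat 0) 2 (vnil Nat) (vcons (Vec Nat 0) ((λ (q : Nat) → λ (κ : Nat) → elimNat (λ (r : Nat) → Nat) q (λ (χ : Nat) → λ (η : Nat) → succ η) κ) 1 0) u (vcons (Vec Nat 0) 0 (vnil Nat) (vnil (Vec Nat 0))))) (vnil Nat)
  ~> vcons (Vec Nat 0) 2 (vnil Nat) (vcons (Vec Nat 0) ((λ (u : Nat) → λ (q : Nat) → elimNat (λ (κ : Nat) → Nat) u (λ (r : Nat) → λ (χ : Nat) → succ χ) q) 1 0) (vnil Nat) (vcons (Vec Nat 0) 0 (vnil Nat) (vnil (Vec Nat 0))))
  ~> vcons (Vec Nat 0) 2 (vnil Nat) (vcons (Vec Nat 0) ((λ (u : Nat) → elimNat (λ (q : Nat) → Nat) 1 (λ (κ : Nat) → λ (r : Nat) → succ r) u) 0) (vnil Nat) (vcons (Vec Nat 0) 0 (vnil Nat) (vnil (Vec Nat 0))))
  ~> vcons (Vec Nat 0) 2 (vnil Nat) (vcons (Vec Nat 0) (elimNat (λ (u : Nat) → Nat) 1 (λ (q : Nat) → λ (κ : Nat) → succ κ) 0) (vnil Nat) (vcons (Vec Nat 0) 0 (vnil Nat) (vnil (Vec Nat 0))))
  ~> vcons (Vec Nat 0) 2 (vnil Nat) (vcons (Vec Nat 0) 1 (vnil Nat) (vcons (Vec Nat 0) 0 (vnil Nat) (vnil (Vec Nat 0))))
type:
  Vec (Vec Nat 0) 3


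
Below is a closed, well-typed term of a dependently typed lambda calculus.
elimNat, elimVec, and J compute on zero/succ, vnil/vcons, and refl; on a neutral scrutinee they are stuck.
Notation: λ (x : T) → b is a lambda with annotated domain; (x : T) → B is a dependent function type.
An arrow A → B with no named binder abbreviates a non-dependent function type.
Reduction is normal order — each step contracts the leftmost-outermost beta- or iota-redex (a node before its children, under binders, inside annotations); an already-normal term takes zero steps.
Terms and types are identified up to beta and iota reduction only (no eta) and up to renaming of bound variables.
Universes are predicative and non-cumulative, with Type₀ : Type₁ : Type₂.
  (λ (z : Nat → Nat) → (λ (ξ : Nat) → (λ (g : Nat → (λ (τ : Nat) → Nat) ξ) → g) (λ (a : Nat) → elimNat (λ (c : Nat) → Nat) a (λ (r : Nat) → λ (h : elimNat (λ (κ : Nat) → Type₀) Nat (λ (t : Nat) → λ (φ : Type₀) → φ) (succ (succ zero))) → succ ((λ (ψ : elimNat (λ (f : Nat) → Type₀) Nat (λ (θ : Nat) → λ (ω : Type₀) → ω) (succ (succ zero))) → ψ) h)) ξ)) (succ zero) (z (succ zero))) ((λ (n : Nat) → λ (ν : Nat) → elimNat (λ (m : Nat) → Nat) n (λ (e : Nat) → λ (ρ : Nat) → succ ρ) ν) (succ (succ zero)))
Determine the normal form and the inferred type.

normal form:
  succ (succ (succ (succ zero)))
inferred type:
  Nat
observation: reduction starts at a beta-redex, and 15 normal-order steps reach the normal form.


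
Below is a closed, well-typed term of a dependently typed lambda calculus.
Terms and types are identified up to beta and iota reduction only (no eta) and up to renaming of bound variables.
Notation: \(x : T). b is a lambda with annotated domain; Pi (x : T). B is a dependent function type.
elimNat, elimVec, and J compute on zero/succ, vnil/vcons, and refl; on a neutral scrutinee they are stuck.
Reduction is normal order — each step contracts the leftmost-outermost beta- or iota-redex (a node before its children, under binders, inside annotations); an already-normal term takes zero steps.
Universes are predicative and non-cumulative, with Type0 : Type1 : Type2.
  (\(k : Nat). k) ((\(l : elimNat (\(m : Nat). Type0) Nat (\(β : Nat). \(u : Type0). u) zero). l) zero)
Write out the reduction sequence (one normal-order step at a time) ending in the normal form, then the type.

normal-order reduction:
  (\(k : Nat). k) ((\(l : elimNat (\(m : Nat). Type0) Nat (\(β : Nat). \(u : Type0). u) zero). l) zero)
  ~> (\(k : elimNat (\(l : Nat). Type0) Nat (\(m : Nat). \(β : Type0). β) zero). k) zero
  ~> zero
type:
  Nat


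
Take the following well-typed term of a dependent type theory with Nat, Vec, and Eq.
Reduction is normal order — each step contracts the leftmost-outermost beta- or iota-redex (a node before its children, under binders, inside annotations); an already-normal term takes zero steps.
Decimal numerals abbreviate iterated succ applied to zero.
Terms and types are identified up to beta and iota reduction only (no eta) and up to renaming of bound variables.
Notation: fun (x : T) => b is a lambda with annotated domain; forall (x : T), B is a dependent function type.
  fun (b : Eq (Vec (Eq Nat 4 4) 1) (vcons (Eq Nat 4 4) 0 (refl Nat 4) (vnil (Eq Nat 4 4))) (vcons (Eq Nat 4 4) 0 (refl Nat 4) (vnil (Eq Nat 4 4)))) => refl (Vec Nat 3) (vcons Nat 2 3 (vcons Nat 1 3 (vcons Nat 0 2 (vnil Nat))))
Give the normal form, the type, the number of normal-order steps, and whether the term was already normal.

normal form:
  fun (b : Eq (Vec (Eq Nat 4 4) 1) (vcons (Eq Nat 4 4) 0 (refl Nat 4) (vnil (Eq Nat 4 4))) (vcons (Eq Nat 4 4) 0 (refl Nat 4) (vnil (Eq Nat 4 4)))) => refl (Vec Nat 3) (vcons Nat 2 3 (vcons Nat 1 3 (vcons Nat 0 2 (vnil Nat))))
the term's type:
  forall (b : Eq (Vec (Eq Nat 4 4) 1) (vcons (Eq Nat 4 4) 0 (refl Nat 4) (vnil (Eq Nat 4 4))) (vcons (Eq Nat 4 4) 0 (refl Nat 4) (vnil (Eq Nat 4 4)))), Eq (Vec Nat 3) (vcons Nat 2 3 (vcons Nat 1 3 (vcons Nat 0 2 (vnil Nat)))) (vcons Nat 2 3 (vcons Nat 1 3 (vcons Nat 0 2 (vnil Nat))))
normal-order step count: 0
already normal: yes


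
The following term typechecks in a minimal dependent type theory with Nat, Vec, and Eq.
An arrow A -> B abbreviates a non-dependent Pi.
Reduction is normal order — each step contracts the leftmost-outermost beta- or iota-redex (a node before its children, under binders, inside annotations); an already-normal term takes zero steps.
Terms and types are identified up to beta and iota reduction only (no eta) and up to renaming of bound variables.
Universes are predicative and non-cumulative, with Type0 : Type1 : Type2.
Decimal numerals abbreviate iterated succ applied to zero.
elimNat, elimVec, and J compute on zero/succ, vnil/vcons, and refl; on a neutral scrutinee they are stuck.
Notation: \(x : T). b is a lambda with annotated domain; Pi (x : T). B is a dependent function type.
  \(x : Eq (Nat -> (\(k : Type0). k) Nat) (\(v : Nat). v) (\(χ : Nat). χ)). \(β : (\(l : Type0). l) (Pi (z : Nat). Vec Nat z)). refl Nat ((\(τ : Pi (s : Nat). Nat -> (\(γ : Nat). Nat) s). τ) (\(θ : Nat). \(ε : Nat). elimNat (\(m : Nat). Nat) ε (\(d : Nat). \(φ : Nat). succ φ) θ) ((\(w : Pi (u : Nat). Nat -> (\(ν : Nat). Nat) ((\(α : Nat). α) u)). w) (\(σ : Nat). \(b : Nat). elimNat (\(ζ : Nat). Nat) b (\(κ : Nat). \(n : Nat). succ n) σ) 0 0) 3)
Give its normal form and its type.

normal form:
  \(x : Eq (Nat -> Nat) (\(k : Nat). k) (\(v : Nat). v)). \(χ : Pi (β : Nat). Vec Nat β). refl Nat 3
inferred type:
  Eq (Nat -> Nat) (\(x : Nat). x) (\(k : Nat). k) -> (Pi (v : Nat). Vec Nat v) -> Eq Nat 3 3


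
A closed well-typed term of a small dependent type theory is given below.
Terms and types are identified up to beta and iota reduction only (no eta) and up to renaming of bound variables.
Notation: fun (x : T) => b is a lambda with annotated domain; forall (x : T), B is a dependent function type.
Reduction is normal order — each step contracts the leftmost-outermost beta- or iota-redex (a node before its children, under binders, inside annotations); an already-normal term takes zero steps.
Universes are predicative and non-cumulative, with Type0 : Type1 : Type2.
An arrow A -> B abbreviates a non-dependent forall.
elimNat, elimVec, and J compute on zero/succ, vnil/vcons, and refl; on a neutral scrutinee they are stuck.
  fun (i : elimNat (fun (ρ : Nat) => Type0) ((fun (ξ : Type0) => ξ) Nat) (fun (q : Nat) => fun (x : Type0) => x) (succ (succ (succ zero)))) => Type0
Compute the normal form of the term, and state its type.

normal form:
  fun (i : Nat) => Type0
the term's type:
  Nat -> Type1
observation: the term reaches its normal form after 11 normal-order steps.


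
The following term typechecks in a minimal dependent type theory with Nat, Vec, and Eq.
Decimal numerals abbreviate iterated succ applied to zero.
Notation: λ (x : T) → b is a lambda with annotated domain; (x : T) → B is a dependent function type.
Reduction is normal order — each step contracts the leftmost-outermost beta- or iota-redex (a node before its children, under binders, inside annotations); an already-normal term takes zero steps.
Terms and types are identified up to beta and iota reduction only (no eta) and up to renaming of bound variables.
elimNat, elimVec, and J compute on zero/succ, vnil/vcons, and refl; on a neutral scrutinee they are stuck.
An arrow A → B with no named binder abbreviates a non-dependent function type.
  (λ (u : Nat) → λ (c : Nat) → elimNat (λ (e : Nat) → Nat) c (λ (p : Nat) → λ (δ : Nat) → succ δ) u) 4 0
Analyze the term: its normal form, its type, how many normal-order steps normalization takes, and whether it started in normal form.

resulting normal form:
  4
type:
  Nat
normal-order step count: 15
started in normal form: no
first redex: a beta-redex


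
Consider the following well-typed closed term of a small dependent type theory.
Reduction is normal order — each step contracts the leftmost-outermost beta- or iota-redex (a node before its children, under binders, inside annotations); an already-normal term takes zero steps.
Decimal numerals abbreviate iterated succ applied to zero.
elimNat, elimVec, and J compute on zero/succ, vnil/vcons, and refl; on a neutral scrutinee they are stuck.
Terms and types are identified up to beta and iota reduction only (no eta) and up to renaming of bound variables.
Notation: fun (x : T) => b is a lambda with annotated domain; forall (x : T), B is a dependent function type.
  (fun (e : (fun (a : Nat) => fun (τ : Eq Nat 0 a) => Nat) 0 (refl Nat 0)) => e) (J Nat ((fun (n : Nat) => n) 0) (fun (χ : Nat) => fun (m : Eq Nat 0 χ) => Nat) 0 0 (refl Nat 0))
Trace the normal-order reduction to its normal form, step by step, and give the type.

reduction (normal order):
  (fun (e : (fun (a : Nat) => fun (τ : Eq Nat 0 a) => Nat) 0 (refl Nat 0)) => e) (J Nat ((fun (n : Nat) => n) 0) (fun (χ : Nat) => fun (m : Eq Nat 0 χ) => Nat) 0 0 (refl Nat 0))
  ~> J Nat ((fun (e : Nat) => e) 0) (fun (a : Nat) => fun (τ : Eq Nat 0 a) => Nat) 0 0 (refl Nat 0)
  ~> 0
type:
  Nat
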